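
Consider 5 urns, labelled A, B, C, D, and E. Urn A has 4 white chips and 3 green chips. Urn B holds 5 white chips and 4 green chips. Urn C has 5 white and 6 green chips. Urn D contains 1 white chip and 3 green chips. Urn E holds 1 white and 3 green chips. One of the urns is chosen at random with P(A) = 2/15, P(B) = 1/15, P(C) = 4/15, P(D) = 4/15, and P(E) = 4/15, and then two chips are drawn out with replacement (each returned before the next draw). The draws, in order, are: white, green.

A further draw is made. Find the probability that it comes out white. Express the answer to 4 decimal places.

The likelihood of the observed sequence under each hypothesis: P(data | urn A) = (4/7)(3/7) = 0.2449; P(data | urn B) = (5/9)(4/9) = 0.24691; P(data | urn C) = (5/11)(6/11) = 0.24793; P(data | urn D) = (1/4)(3/4) = 0.1875; P(data | urn E) = (1/4)(3/4) = 0.1875.
The prior-weighted likelihoods are 2/15 · 0.2449 = 0.032653, 1/15 · 0.24691 = 0.016461, 4/15 · 0.24793 = 0.066116, 4/15 · 0.1875 = 0.05, 4/15 · 0.1875 = 0.05; summing to 0.21523.
Normalising, the posterior is P(urn A | data) = 0.15171, P(urn B | data) = 0.076481, P(urn C | data) = 0.30719, P(urn D | data) = 0.23231, P(urn E | data) = 0.23231.
The predictive probability is P(white next | data) = (4/7)(0.15171) + (5/9)(0.076481) + (5/11)(0.30719) + (1/4)(0.23231) + (1/4)(0.23231) = 0.38497.

0.3850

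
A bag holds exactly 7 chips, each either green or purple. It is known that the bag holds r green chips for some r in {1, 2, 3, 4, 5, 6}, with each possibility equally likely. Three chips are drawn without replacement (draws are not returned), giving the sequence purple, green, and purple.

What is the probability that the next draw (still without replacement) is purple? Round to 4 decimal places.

0.6000

For each hypothesis, P(data | H) works out to: P(data | r = 1) = (6/7)(1/6)(5/5) = 1/7; P(data | r = 2) = (5/7)(2/6)(4/5) = 4/21; P(data | r = 3) = (4/7)(3/6)(3/5) = 6/35; P(data | r = 4) = (3/7)(4/6)(2/5) = 4/35; P(data | r = 5) = (2/7)(5/6)(1/5) = 1/21; P(data | r = 6) = (1/7)(6/6)(0/5) = 0.
Weighting by the prior gives 1/6 · 1/7 = 1/42, 1/6 · 4/21 = 2/63, 1/6 · 6/35 = 1/35, 1/6 · 4/35 = 2/105, 1/6 · 1/21 = 1/126, 1/6 · 0 = 0; summing to 1/9.
Dividing through by the total gives posterior P(r = 1 | data) = 3/14, P(r = 2 | data) = 2/7, P(r = 3 | data) = 9/35, P(r = 4 | data) = 6/35, P(r = 5 | data) = 1/14, P(r = 6 | data) = 0.
Averaging over the posterior, P(purple next | data) = (1)(3/14) + (3/4)(2/7) + (1/2)(9/35) + (1/4)(6/35) + (0)(1/14) = 3/5.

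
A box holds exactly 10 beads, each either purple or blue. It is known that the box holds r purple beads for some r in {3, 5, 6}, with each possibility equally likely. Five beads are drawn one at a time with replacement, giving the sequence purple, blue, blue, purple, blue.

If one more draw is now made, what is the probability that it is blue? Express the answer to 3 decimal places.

Compute the likelihood of the observed sequence for each case: P(data | r = 3) = (3/10)(7/10)(7/10)(3/10)(7/10) = 0.03087; P(data | r = 5) = (5/10)(5/10)(5/10)(5/10)(5/10) = 0.03125; P(data | r = 6) = (6/10)(4/10)(4/10)(6/10)(4/10) = 0.02304.
Multiplying each by its prior: 1/3 · 0.03087 = 0.01029, 1/3 · 0.03125 = 0.010417, 1/3 · 0.02304 = 0.00768; these sum to 0.028387.
Normalising, the posterior is P(r = 3 | data) = 0.36249, P(r = 5 | data) = 0.36696, P(r = 6 | data) = 0.27055.
Averaging over the posterior, P(blue next | data) = (7/10)(0.36249) + (1/2)(0.36696) + (2/5)(0.27055) = 0.54544.

0.545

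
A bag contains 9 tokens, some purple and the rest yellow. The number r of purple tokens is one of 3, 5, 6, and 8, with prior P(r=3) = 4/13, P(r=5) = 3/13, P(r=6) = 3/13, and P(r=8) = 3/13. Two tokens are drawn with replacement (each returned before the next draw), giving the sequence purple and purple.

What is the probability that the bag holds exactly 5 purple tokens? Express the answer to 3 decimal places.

0.182

The likelihood of the observed sequence under each hypothesis: P(data | r = 3) = (3/9)(3/9) = 1/9; P(data | r = 5) = (5/9)(5/9) = 25/81; P(data | r = 6) = (6/9)(6/9) = 4/9; P(data | r = 8) = (8/9)(8/9) = 64/81.
The prior-weighted likelihoods are 4/13 · 1/9 = 4/117, 3/13 · 25/81 = 25/351, 3/13 · 4/9 = 4/39, 3/13 · 64/81 = 64/351; with total 137/351.
Hence P(r = 5 | data) = (25/351) / (137/351) = 25/137.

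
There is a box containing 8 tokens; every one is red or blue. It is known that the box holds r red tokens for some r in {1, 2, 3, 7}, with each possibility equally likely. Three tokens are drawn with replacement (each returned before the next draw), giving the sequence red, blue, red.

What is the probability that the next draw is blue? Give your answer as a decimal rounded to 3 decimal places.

0.467

The likelihood of the observed sequence under each hypothesis: P(data | r = 1) = (1/8)(7/8)(1/8) = 0.013672; P(data | r = 2) = (2/8)(6/8)(2/8) = 0.046875; P(data | r = 3) = (3/8)(5/8)(3/8) = 0.087891; P(data | r = 7) = (7/8)(1/8)(7/8) = 0.095703.
Multiplying each by its prior: 1/4 · 0.013672 = 0.003418, 1/4 · 0.046875 = 0.011719, 1/4 · 0.087891 = 0.021973, 1/4 · 0.095703 = 0.023926; with total 0.061035.
Dividing through by the total gives posterior P(r = 1 | data) = 0.056, P(r = 2 | data) = 0.192, P(r = 3 | data) = 0.36, P(r = 7 | data) = 0.392.
So P(blue next | data) = Σ P(blue next | H) P(H | data) = (7/8)(0.056) + (3/4)(0.192) + (5/8)(0.36) + (1/8)(0.392) = 0.467.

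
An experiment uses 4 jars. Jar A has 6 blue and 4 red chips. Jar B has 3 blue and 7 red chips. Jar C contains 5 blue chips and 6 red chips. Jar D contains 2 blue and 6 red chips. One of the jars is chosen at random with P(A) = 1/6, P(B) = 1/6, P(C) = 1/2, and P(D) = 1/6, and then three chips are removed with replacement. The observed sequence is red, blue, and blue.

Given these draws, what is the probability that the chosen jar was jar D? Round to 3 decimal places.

Under each hypothesis, the probability of the observed sequence is: P(data | jar A) = (4/10)(6/10)(6/10) = 0.144; P(data | jar B) = (7/10)(3/10)(3/10) = 0.063; P(data | jar C) = (6/11)(5/11)(5/11) = 0.1127; P(data | jar D) = (6/8)(2/8)(2/8) = 0.046875.
The prior-weighted likelihoods are 1/6 · 0.144 = 0.024, 1/6 · 0.063 = 0.0105, 1/2 · 0.1127 = 0.056349, 1/6 · 0.046875 = 0.0078125; with total 0.098661.
So P(jar D | data) = (0.0078125) / (0.098661) = 0.079185.

0.079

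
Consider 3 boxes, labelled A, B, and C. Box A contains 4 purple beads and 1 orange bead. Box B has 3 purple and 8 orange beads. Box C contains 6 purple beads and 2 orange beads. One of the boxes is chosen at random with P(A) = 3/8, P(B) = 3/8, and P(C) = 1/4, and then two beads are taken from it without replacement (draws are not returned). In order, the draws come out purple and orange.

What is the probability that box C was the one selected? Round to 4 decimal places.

The likelihood of the observed sequence under each hypothesis: P(data | box A) = (4/5)(1/4) = 1/5; P(data | box B) = (3/11)(8/10) = 12/55; P(data | box C) = (6/8)(2/7) = 3/14.
Multiplying each by its prior: 3/8 · 1/5 = 3/40, 3/8 · 12/55 = 9/110, 1/4 · 3/14 = 3/56; these sum to 81/385.
Therefore the posterior P(box C | data) = (3/56) / (81/385) = 55/216.

0.2546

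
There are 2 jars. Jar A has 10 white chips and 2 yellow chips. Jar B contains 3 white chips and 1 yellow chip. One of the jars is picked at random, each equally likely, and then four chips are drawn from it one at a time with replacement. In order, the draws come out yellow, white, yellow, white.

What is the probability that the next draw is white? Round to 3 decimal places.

0.780

Under each hypothesis, the probability of the observed sequence is: P(data | jar A) = (2/12)(10/12)(2/12)(10/12) = 0.01929; P(data | jar B) = (1/4)(3/4)(1/4)(3/4) = 0.035156.
Weighting by the prior gives 1/2 · 0.01929 = 0.0096451, 1/2 · 0.035156 = 0.017578; with total 0.027223.
Dividing through by the total gives posterior P(jar A | data) = 0.3543, P(jar B | data) = 0.6457.
Averaging over the posterior, P(white next | data) = (5/6)(0.3543) + (3/4)(0.6457) = 0.77952.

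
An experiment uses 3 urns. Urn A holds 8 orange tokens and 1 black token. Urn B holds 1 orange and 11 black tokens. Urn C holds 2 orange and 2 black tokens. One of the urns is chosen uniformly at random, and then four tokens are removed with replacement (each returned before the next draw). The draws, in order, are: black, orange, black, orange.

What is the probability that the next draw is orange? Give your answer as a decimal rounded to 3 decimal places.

0.517

For each hypothesis, P(data | H) works out to: P(data | urn A) = (1/9)(8/9)(1/9)(8/9) = 0.0097546; P(data | urn B) = (11/12)(1/12)(11/12)(1/12) = 0.0058353; P(data | urn C) = (2/4)(2/4)(2/4)(2/4) = 0.0625.
The prior-weighted likelihoods are 1/3 · 0.0097546 = 0.0032515, 1/3 · 0.0058353 = 0.0019451, 1/3 · 0.0625 = 0.020833; with total 0.02603.
The posterior is then P(urn A | data) = 0.12492, P(urn B | data) = 0.074725, P(urn C | data) = 0.80036.
The predictive probability is P(orange next | data) = (8/9)(0.12492) + (1/12)(0.074725) + (1/2)(0.80036) = 0.51744.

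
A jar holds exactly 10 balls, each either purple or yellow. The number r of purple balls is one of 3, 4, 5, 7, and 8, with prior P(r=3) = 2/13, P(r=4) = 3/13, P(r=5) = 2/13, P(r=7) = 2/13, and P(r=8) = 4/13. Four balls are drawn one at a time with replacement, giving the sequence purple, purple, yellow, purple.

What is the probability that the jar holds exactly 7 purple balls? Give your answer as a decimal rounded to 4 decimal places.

0.2304

Compute the likelihood of the observed sequence for each case: P(data | r = 3) = (3/10)(3/10)(7/10)(3/10) = 0.0189; P(data | r = 4) = (4/10)(4/10)(6/10)(4/10) = 0.0384; P(data | r = 5) = (5/10)(5/10)(5/10)(5/10) = 0.0625; P(data | r = 7) = (7/10)(7/10)(3/10)(7/10) = 0.1029; P(data | r = 8) = (8/10)(8/10)(2/10)(8/10) = 0.1024.
Weighting by the prior gives 2/13 · 0.0189 = 0.0029077, 3/13 · 0.0384 = 0.0088615, 2/13 · 0.0625 = 0.0096154, 2/13 · 0.1029 = 0.015831, 4/13 · 0.1024 = 0.031508; summing to 0.068723.
Therefore the posterior P(r = 7 | data) = (0.015831) / (0.068723) = 0.23036.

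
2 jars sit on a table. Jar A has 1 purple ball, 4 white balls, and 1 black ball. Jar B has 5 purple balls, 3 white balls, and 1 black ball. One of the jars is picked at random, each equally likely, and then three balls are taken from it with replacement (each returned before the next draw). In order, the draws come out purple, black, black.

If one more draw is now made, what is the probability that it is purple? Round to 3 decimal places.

Under each hypothesis, the probability of the observed sequence is: P(data | jar A) = (1/6)(1/6)(1/6) = 0.0046296; P(data | jar B) = (5/9)(1/9)(1/9) = 0.0068587.
The prior-weighted likelihoods are 1/2 · 0.0046296 = 0.0023148, 1/2 · 0.0068587 = 0.0034294; these sum to 0.0057442.
Normalising, the posterior is P(jar A | data) = 0.40299, P(jar B | data) = 0.59701.
Averaging over the posterior, P(purple next | data) = (1/6)(0.40299) + (5/9)(0.59701) = 0.39884.

0.399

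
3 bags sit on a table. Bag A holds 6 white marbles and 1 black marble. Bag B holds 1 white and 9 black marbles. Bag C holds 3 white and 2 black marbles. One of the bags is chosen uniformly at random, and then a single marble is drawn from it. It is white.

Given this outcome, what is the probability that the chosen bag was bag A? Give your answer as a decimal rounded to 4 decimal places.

0.5505

Under each hypothesis, the probability of this draw is: P(data | bag A) = (6/7) = 6/7; P(data | bag B) = (1/10) = 1/10; P(data | bag C) = (3/5) = 3/5.
Weighting by the prior gives 1/3 · 6/7 = 2/7, 1/3 · 1/10 = 1/30, 1/3 · 3/5 = 1/5; summing to 109/210.
So P(bag A | data) = (2/7) / (109/210) = 60/109.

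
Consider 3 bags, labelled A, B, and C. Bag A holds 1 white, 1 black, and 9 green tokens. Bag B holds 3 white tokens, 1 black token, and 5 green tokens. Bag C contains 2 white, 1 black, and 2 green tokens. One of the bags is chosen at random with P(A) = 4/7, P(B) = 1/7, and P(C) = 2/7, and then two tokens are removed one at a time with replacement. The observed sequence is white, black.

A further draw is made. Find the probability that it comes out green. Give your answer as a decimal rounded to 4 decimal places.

0.4851

For each hypothesis, P(data | H) works out to: P(data | bag A) = (1/11)(1/11) = 0.0082645; P(data | bag B) = (3/9)(1/9) = 0.037037; P(data | bag C) = (2/5)(1/5) = 0.08.
Weighting by the prior gives 4/7 · 0.0082645 = 0.0047226, 1/7 · 0.037037 = 0.005291, 2/7 · 0.08 = 0.022857; with total 0.032871.
The posterior is then P(bag A | data) = 0.14367, P(bag B | data) = 0.16096, P(bag C | data) = 0.69537.
The predictive probability is P(green next | data) = (9/11)(0.14367) + (5/9)(0.16096) + (2/5)(0.69537) = 0.48512.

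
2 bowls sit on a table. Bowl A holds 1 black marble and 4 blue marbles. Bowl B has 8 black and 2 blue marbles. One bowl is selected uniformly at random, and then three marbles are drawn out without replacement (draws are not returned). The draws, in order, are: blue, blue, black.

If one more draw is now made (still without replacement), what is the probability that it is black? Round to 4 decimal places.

The likelihood of the observed sequence under each hypothesis: P(data | bowl A) = (4/5)(3/4)(1/3) = 1/5; P(data | bowl B) = (2/10)(1/9)(8/8) = 1/45.
The prior-weighted likelihoods are 1/2 · 1/5 = 1/10, 1/2 · 1/45 = 1/90; with total 1/9.
The posterior is then P(bowl A | data) = 9/10, P(bowl B | data) = 1/10.
The predictive probability is P(black next | data) = (0)(9/10) + (1)(1/10) = 1/10.

0.1000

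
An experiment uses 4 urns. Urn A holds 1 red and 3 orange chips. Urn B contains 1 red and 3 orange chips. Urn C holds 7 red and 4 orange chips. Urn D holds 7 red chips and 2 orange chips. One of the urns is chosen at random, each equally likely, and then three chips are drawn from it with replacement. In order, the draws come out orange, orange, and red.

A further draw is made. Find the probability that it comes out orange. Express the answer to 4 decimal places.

The likelihood of the observed sequence under each hypothesis: P(data | urn A) = (3/4)(3/4)(1/4) = 0.14062; P(data | urn B) = (3/4)(3/4)(1/4) = 0.14062; P(data | urn C) = (4/11)(4/11)(7/11) = 0.084147; P(data | urn D) = (2/9)(2/9)(7/9) = 0.038409.
Multiplying each by its prior: 1/4 · 0.14062 = 0.035156, 1/4 · 0.14062 = 0.035156, 1/4 · 0.084147 = 0.021037, 1/4 · 0.038409 = 0.0096022; these sum to 0.10095.
Normalising, the posterior is P(urn A | data) = 0.34825, P(urn B | data) = 0.34825, P(urn C | data) = 0.20839, P(urn D | data) = 0.095117.
Averaging over the posterior, P(orange next | data) = (3/4)(0.34825) + (3/4)(0.34825) + (4/11)(0.20839) + (2/9)(0.095117) = 0.61929.

0.6193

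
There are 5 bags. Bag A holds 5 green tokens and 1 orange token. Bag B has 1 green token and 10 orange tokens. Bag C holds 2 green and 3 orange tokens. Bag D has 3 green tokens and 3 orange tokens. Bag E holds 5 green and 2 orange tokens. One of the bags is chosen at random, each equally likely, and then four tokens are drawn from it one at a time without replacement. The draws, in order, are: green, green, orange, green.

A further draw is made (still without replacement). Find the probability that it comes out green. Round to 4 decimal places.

Compute the likelihood of the observed sequence for each case: P(data | bag A) = (5/6)(4/5)(1/4)(3/3) = 0.16667; P(data | bag B) = (1/11)(0/10) = 0; P(data | bag C) = (2/5)(1/4)(3/3)(0/2) = 0; P(data | bag D) = (3/6)(2/5)(3/4)(1/3) = 0.05; P(data | bag E) = (5/7)(4/6)(2/5)(3/4) = 0.14286.
Multiplying each by its prior: 1/5 · 0.16667 = 0.033333, 1/5 · 0 = 0, 1/5 · 0 = 0, 1/5 · 0.05 = 0.01, 1/5 · 0.14286 = 0.028571; these sum to 0.071905.
The posterior is then P(bag A | data) = 0.46358, P(bag B | data) = 0, P(bag C | data) = 0, P(bag D | data) = 0.13907, P(bag E | data) = 0.39735.
The predictive probability is P(green next | data) = (1)(0.46358) + (0)(0.13907) + (2/3)(0.39735) = 0.72848.

0.7285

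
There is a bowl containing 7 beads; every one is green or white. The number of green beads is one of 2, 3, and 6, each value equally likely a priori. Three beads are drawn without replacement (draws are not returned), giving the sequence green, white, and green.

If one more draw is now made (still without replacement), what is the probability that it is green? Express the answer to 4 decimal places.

0.5625

Under each hypothesis, the probability of the observed sequence is: P(data | r = 2) = (2/7)(5/6)(1/5) = 1/21; P(data | r = 3) = (3/7)(4/6)(2/5) = 4/35; P(data | r = 6) = (6/7)(1/6)(5/5) = 1/7.
The prior-weighted likelihoods are 1/3 · 1/21 = 1/63, 1/3 · 4/35 = 4/105, 1/3 · 1/7 = 1/21; summing to 32/315.
Dividing through by the total gives posterior P(r = 2 | data) = 5/32, P(r = 3 | data) = 3/8, P(r = 6 | data) = 15/32.
Averaging over the posterior, P(green next | data) = (0)(5/32) + (1/4)(3/8) + (1)(15/32) = 9/16.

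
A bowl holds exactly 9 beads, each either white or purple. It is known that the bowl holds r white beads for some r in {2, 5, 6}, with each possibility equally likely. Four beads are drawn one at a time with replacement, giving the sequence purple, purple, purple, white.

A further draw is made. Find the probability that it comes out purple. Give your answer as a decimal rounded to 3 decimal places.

Compute the likelihood of the observed sequence for each case: P(data | r = 2) = (7/9)(7/9)(7/9)(2/9) = 0.10456; P(data | r = 5) = (4/9)(4/9)(4/9)(5/9) = 0.048773; P(data | r = 6) = (3/9)(3/9)(3/9)(6/9) = 0.024691.
Multiplying each by its prior: 1/3 · 0.10456 = 0.034852, 1/3 · 0.048773 = 0.016258, 1/3 · 0.024691 = 0.0082305; summing to 0.059341.
Dividing through by the total gives posterior P(r = 2 | data) = 0.58733, P(r = 5 | data) = 0.27397, P(r = 6 | data) = 0.1387.
So P(purple next | data) = Σ P(purple next | H) P(H | data) = (7/9)(0.58733) + (4/9)(0.27397) + (1/3)(0.1387) = 0.62481.

0.625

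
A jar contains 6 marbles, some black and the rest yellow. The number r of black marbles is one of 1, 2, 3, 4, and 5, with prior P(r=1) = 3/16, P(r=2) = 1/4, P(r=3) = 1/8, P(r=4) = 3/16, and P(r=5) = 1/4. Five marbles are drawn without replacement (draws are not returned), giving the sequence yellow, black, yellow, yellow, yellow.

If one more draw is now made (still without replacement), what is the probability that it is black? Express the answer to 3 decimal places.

Under each hypothesis, the probability of the observed sequence is: P(data | r = 1) = (5/6)(1/5)(4/4)(3/3)(2/2) = 1/6; P(data | r = 2) = (4/6)(2/5)(3/4)(2/3)(1/2) = 1/15; P(data | r = 3) = (3/6)(3/5)(2/4)(1/3)(0/2) = 0; P(data | r = 4) = (2/6)(4/5)(1/4)(0/3) = 0; P(data | r = 5) = (1/6)(5/5)(0/4) = 0.
Weighting by the prior gives 3/16 · 1/6 = 1/32, 1/4 · 1/15 = 1/60, 1/8 · 0 = 0, 3/16 · 0 = 0, 1/4 · 0 = 0; with total 23/480.
Dividing through by the total gives posterior P(r = 1 | data) = 15/23, P(r = 2 | data) = 8/23, P(r = 3 | data) = 0, P(r = 4 | data) = 0, P(r = 5 | data) = 0.
The predictive probability is P(black next | data) = (0)(15/23) + (1)(8/23) = 8/23.

0.348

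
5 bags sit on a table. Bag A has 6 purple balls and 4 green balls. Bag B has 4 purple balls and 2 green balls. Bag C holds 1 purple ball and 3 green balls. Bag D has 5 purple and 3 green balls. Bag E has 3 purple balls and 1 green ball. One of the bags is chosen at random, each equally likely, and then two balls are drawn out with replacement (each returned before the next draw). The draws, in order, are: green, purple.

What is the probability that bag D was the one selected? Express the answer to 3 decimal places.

The likelihood of the observed sequence under each hypothesis: P(data | bag A) = (4/10)(6/10) = 0.24; P(data | bag B) = (2/6)(4/6) = 0.22222; P(data | bag C) = (3/4)(1/4) = 0.1875; P(data | bag D) = (3/8)(5/8) = 0.23438; P(data | bag E) = (1/4)(3/4) = 0.1875.
Weighting by the prior gives 1/5 · 0.24 = 0.048, 1/5 · 0.22222 = 0.044444, 1/5 · 0.1875 = 0.0375, 1/5 · 0.23438 = 0.046875, 1/5 · 0.1875 = 0.0375; these sum to 0.21432.
By Bayes' rule, P(bag D | data) = (0.046875) / (0.21432) = 0.21872.

0.219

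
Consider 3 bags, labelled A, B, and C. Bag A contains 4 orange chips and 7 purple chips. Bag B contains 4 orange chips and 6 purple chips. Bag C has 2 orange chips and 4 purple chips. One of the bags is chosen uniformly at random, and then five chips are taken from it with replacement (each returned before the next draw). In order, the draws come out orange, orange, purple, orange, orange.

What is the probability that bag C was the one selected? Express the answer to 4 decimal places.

For each hypothesis, P(data | H) works out to: P(data | bag A) = (4/11)(4/11)(7/11)(4/11)(4/11) = 0.011127; P(data | bag B) = (4/10)(4/10)(6/10)(4/10)(4/10) = 0.01536; P(data | bag C) = (2/6)(2/6)(4/6)(2/6)(2/6) = 0.0082305.
Weighting by the prior gives 1/3 · 0.011127 = 0.003709, 1/3 · 0.01536 = 0.00512, 1/3 · 0.0082305 = 0.0027435; summing to 0.011572.
So P(bag C | data) = (0.0027435) / (0.011572) = 0.23707.

0.2371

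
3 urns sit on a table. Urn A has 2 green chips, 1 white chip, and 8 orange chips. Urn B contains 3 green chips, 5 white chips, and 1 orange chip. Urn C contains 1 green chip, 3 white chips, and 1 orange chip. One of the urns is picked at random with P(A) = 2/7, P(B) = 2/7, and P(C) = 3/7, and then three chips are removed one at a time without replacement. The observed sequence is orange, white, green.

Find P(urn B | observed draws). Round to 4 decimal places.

0.2461

Under each hypothesis, the probability of the observed sequence is: P(data | urn A) = (8/11)(1/10)(2/9) = 0.016162; P(data | urn B) = (1/9)(5/8)(3/7) = 0.029762; P(data | urn C) = (1/5)(3/4)(1/3) = 0.05.
Multiplying each by its prior: 2/7 · 0.016162 = 0.0046176, 2/7 · 0.029762 = 0.0085034, 3/7 · 0.05 = 0.021429; with total 0.03455.
Therefore the posterior P(urn B | data) = (0.0085034) / (0.03455) = 0.24612.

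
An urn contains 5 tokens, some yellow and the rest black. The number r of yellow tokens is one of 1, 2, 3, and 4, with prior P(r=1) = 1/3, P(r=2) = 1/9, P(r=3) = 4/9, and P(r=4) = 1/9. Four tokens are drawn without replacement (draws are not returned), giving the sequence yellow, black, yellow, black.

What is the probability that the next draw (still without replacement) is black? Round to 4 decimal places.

0.2000

Compute the likelihood of the observed sequence for each case: P(data | r = 1) = (1/5)(4/4)(0/3) = 0; P(data | r = 2) = (2/5)(3/4)(1/3)(2/2) = 1/10; P(data | r = 3) = (3/5)(2/4)(2/3)(1/2) = 1/10; P(data | r = 4) = (4/5)(1/4)(3/3)(0/2) = 0.
The prior-weighted likelihoods are 1/3 · 0 = 0, 1/9 · 1/10 = 1/90, 4/9 · 1/10 = 2/45, 1/9 · 0 = 0; these sum to 1/18.
The posterior is then P(r = 1 | data) = 0, P(r = 2 | data) = 1/5, P(r = 3 | data) = 4/5, P(r = 4 | data) = 0.
Averaging over the posterior, P(black next | data) = (1)(1/5) + (0)(4/5) = 1/5.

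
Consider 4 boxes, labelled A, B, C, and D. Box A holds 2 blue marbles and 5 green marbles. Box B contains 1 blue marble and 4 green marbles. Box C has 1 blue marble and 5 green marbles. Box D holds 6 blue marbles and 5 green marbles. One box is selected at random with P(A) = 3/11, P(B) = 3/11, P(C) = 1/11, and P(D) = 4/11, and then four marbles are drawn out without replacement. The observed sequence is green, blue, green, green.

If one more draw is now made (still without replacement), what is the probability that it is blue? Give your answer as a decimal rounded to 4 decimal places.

For each hypothesis, P(data | H) works out to: P(data | box A) = (5/7)(2/6)(4/5)(3/4) = 0.14286; P(data | box B) = (4/5)(1/4)(3/3)(2/2) = 0.2; P(data | box C) = (5/6)(1/5)(4/4)(3/3) = 0.16667; P(data | box D) = (5/11)(6/10)(4/9)(3/8) = 0.045455.
Multiplying each by its prior: 3/11 · 0.14286 = 0.038961, 3/11 · 0.2 = 0.054545, 1/11 · 0.16667 = 0.015152, 4/11 · 0.045455 = 0.016529; summing to 0.12519.
The posterior is then P(box A | data) = 0.31122, P(box B | data) = 0.43571, P(box C | data) = 0.12103, P(box D | data) = 0.13203.
Averaging over the posterior, P(blue next | data) = (1/3)(0.31122) + (0)(0.43571) + (0)(0.12103) + (5/7)(0.13203) = 0.19805.

0.1981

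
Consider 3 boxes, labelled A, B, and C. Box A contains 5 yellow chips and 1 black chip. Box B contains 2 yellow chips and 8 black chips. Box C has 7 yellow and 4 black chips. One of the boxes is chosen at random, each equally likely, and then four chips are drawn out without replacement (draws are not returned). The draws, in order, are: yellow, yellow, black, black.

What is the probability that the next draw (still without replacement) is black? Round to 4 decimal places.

0.4706

For each hypothesis, P(data | H) works out to: P(data | box A) = (5/6)(4/5)(1/4)(0/3) = 0; P(data | box B) = (2/10)(1/9)(8/8)(7/7) = 1/45; P(data | box C) = (7/11)(6/10)(4/9)(3/8) = 7/110.
Multiplying each by its prior: 1/3 · 0 = 0, 1/3 · 1/45 = 1/135, 1/3 · 7/110 = 7/330; with total 17/594.
The posterior is then P(box A | data) = 0, P(box B | data) = 22/85, P(box C | data) = 63/85.
Averaging over the posterior, P(black next | data) = (1)(22/85) + (2/7)(63/85) = 8/17.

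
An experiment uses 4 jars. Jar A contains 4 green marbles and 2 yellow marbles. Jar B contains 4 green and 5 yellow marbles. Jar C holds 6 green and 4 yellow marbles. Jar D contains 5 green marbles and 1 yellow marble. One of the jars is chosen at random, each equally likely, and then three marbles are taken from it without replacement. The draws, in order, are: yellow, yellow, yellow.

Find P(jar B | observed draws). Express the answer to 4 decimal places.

Under each hypothesis, the probability of the observed sequence is: P(data | jar A) = (2/6)(1/5)(0/4) = 0; P(data | jar B) = (5/9)(4/8)(3/7) = 5/42; P(data | jar C) = (4/10)(3/9)(2/8) = 1/30; P(data | jar D) = (1/6)(0/5) = 0.
Weighting by the prior gives 1/4 · 0 = 0, 1/4 · 5/42 = 5/168, 1/4 · 1/30 = 1/120, 1/4 · 0 = 0; these sum to 4/105.
By Bayes' rule, P(jar B | data) = (5/168) / (4/105) = 25/32.

0.7813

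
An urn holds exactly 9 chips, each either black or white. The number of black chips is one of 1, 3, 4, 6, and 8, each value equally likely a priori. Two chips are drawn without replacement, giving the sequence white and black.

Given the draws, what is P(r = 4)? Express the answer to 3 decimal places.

For each hypothesis, P(data | H) works out to: P(data | r = 1) = (8/9)(1/8) = 1/9; P(data | r = 3) = (6/9)(3/8) = 1/4; P(data | r = 4) = (5/9)(4/8) = 5/18; P(data | r = 6) = (3/9)(6/8) = 1/4; P(data | r = 8) = (1/9)(8/8) = 1/9.
The prior-weighted likelihoods are 1/5 · 1/9 = 1/45, 1/5 · 1/4 = 1/20, 1/5 · 5/18 = 1/18, 1/5 · 1/4 = 1/20, 1/5 · 1/9 = 1/45; summing to 1/5.
By Bayes' rule, P(r = 4 | data) = (1/18) / (1/5) = 5/18.

0.278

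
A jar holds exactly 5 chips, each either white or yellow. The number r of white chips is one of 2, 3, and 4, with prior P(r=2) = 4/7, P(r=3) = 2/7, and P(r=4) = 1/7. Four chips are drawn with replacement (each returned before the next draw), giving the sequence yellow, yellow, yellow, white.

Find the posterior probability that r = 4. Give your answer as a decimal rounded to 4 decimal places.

Compute the likelihood of the observed sequence for each case: P(data | r = 2) = (3/5)(3/5)(3/5)(2/5) = 0.0864; P(data | r = 3) = (2/5)(2/5)(2/5)(3/5) = 0.0384; P(data | r = 4) = (1/5)(1/5)(1/5)(4/5) = 0.0064.
Multiplying each by its prior: 4/7 · 0.0864 = 0.049371, 2/7 · 0.0384 = 0.010971, 1/7 · 0.0064 = 0.00091429; with total 0.061257.
So P(r = 4 | data) = (0.00091429) / (0.061257) = 0.014925.

0.0149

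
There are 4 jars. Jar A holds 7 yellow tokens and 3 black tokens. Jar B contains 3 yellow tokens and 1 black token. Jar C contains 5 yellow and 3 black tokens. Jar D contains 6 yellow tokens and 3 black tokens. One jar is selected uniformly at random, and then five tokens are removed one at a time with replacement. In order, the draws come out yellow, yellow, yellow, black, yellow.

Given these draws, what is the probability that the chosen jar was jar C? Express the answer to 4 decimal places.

Under each hypothesis, the probability of the observed sequence is: P(data | jar A) = (7/10)(7/10)(7/10)(3/10)(7/10) = 0.07203; P(data | jar B) = (3/4)(3/4)(3/4)(1/4)(3/4) = 0.079102; P(data | jar C) = (5/8)(5/8)(5/8)(3/8)(5/8) = 0.05722; P(data | jar D) = (6/9)(6/9)(6/9)(3/9)(6/9) = 0.065844.
Weighting by the prior gives 1/4 · 0.07203 = 0.018007, 1/4 · 0.079102 = 0.019775, 1/4 · 0.05722 = 0.014305, 1/4 · 0.065844 = 0.016461; these sum to 0.068549.
So P(jar C | data) = (0.014305) / (0.068549) = 0.20868.

0.2087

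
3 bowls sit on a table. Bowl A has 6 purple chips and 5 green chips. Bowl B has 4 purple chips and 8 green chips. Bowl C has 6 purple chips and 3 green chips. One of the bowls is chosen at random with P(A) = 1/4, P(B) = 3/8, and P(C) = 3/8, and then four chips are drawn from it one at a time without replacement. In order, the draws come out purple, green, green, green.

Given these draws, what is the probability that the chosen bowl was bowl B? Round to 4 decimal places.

0.7283

For each hypothesis, P(data | H) works out to: P(data | bowl A) = (6/11)(5/10)(4/9)(3/8) = 0.045455; P(data | bowl B) = (4/12)(8/11)(7/10)(6/9) = 0.11313; P(data | bowl C) = (6/9)(3/8)(2/7)(1/6) = 0.011905.
Weighting by the prior gives 1/4 · 0.045455 = 0.011364, 3/8 · 0.11313 = 0.042424, 3/8 · 0.011905 = 0.0044643; summing to 0.058252.
Hence P(bowl B | data) = (0.042424) / (0.058252) = 0.72829.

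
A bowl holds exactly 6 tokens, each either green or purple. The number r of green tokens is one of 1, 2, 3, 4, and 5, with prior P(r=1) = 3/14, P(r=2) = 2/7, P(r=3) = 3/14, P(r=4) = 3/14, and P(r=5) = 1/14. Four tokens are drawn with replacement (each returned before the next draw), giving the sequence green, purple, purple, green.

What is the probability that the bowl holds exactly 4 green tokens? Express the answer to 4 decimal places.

0.2427

For each hypothesis, P(data | H) works out to: P(data | r = 1) = (1/6)(5/6)(5/6)(1/6) = 0.01929; P(data | r = 2) = (2/6)(4/6)(4/6)(2/6) = 0.049383; P(data | r = 3) = (3/6)(3/6)(3/6)(3/6) = 0.0625; P(data | r = 4) = (4/6)(2/6)(2/6)(4/6) = 0.049383; P(data | r = 5) = (5/6)(1/6)(1/6)(5/6) = 0.01929.
The prior-weighted likelihoods are 3/14 · 0.01929 = 0.0041336, 2/7 · 0.049383 = 0.014109, 3/14 · 0.0625 = 0.013393, 3/14 · 0.049383 = 0.010582, 1/14 · 0.01929 = 0.0013779; summing to 0.043596.
Therefore the posterior P(r = 4 | data) = (0.010582) / (0.043596) = 0.24273.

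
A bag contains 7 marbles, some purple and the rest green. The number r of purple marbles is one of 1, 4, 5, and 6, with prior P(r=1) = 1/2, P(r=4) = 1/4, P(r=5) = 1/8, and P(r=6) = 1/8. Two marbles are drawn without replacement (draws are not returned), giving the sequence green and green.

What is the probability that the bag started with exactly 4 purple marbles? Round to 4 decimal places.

0.0896

Under each hypothesis, the probability of the observed sequence is: P(data | r = 1) = (6/7)(5/6) = 5/7; P(data | r = 4) = (3/7)(2/6) = 1/7; P(data | r = 5) = (2/7)(1/6) = 1/21; P(data | r = 6) = (1/7)(0/6) = 0.
The prior-weighted likelihoods are 1/2 · 5/7 = 5/14, 1/4 · 1/7 = 1/28, 1/8 · 1/21 = 1/168, 1/8 · 0 = 0; with total 67/168.
So P(r = 4 | data) = (1/28) / (67/168) = 6/67.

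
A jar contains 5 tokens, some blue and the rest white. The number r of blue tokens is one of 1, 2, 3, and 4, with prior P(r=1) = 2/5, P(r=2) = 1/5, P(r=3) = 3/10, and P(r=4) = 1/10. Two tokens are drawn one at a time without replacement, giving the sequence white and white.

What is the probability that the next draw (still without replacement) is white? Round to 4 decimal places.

0.5455

For each hypothesis, P(data | H) works out to: P(data | r = 1) = (4/5)(3/4) = 3/5; P(data | r = 2) = (3/5)(2/4) = 3/10; P(data | r = 3) = (2/5)(1/4) = 1/10; P(data | r = 4) = (1/5)(0/4) = 0.
Weighting by the prior gives 2/5 · 3/5 = 6/25, 1/5 · 3/10 = 3/50, 3/10 · 1/10 = 3/100, 1/10 · 0 = 0; summing to 33/100.
Normalising, the posterior is P(r = 1 | data) = 8/11, P(r = 2 | data) = 2/11, P(r = 3 | data) = 1/11, P(r = 4 | data) = 0.
Averaging over the posterior, P(white next | data) = (2/3)(8/11) + (1/3)(2/11) + (0)(1/11) = 6/11.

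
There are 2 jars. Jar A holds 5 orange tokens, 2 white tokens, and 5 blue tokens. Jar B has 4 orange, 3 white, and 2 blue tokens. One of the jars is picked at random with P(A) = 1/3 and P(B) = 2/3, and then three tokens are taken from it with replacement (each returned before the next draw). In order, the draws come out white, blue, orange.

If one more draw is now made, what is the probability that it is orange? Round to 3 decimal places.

Compute the likelihood of the observed sequence for each case: P(data | jar A) = (2/12)(5/12)(5/12) = 0.028935; P(data | jar B) = (3/9)(2/9)(4/9) = 0.032922.
The prior-weighted likelihoods are 1/3 · 0.028935 = 0.0096451, 2/3 · 0.032922 = 0.021948; with total 0.031593.
Dividing through by the total gives posterior P(jar A | data) = 0.30529, P(jar B | data) = 0.69471.
So P(orange next | data) = Σ P(orange next | H) P(H | data) = (5/12)(0.30529) + (4/9)(0.69471) = 0.43596.

0.436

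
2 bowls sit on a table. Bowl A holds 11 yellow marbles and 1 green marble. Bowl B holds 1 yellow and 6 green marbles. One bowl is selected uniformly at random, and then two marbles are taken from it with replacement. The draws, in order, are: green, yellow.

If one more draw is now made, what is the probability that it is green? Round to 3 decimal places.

0.560

The likelihood of the observed sequence under each hypothesis: P(data | bowl A) = (1/12)(11/12) = 0.076389; P(data | bowl B) = (6/7)(1/7) = 0.12245.
Multiplying each by its prior: 1/2 · 0.076389 = 0.038194, 1/2 · 0.12245 = 0.061224; summing to 0.099419.
The posterior is then P(bowl A | data) = 0.38418, P(bowl B | data) = 0.61582.
So P(green next | data) = Σ P(green next | H) P(H | data) = (1/12)(0.38418) + (6/7)(0.61582) = 0.55986.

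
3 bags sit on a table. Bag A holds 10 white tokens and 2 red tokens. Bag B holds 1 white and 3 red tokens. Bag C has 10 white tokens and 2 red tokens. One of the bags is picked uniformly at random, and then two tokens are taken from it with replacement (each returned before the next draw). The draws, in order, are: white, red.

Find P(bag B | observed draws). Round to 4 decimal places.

For each hypothesis, P(data | H) works out to: P(data | bag A) = (10/12)(2/12) = 5/36; P(data | bag B) = (1/4)(3/4) = 3/16; P(data | bag C) = (10/12)(2/12) = 5/36.
Weighting by the prior gives 1/3 · 5/36 = 5/108, 1/3 · 3/16 = 1/16, 1/3 · 5/36 = 5/108; with total 67/432.
So P(bag B | data) = (1/16) / (67/432) = 27/67.

0.4030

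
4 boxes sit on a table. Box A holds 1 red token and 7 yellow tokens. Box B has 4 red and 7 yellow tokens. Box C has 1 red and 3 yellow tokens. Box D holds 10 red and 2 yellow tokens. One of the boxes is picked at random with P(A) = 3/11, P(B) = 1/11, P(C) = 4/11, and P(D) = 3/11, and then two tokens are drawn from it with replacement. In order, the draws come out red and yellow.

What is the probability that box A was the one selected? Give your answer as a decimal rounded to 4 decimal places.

Compute the likelihood of the observed sequence for each case: P(data | box A) = (1/8)(7/8) = 0.10938; P(data | box B) = (4/11)(7/11) = 0.2314; P(data | box C) = (1/4)(3/4) = 0.1875; P(data | box D) = (10/12)(2/12) = 0.13889.
The prior-weighted likelihoods are 3/11 · 0.10938 = 0.02983, 1/11 · 0.2314 = 0.021037, 4/11 · 0.1875 = 0.068182, 3/11 · 0.13889 = 0.037879; summing to 0.15693.
By Bayes' rule, P(box A | data) = (0.02983) / (0.15693) = 0.19009.

0.1901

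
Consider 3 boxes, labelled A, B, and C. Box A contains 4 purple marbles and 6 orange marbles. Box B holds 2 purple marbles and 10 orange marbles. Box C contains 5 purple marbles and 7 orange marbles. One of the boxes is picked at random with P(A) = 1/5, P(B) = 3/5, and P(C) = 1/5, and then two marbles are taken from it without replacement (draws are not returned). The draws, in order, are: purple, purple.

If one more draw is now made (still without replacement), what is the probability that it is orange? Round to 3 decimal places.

Compute the likelihood of the observed sequence for each case: P(data | box A) = (4/10)(3/9) = 0.13333; P(data | box B) = (2/12)(1/11) = 0.015152; P(data | box C) = (5/12)(4/11) = 0.15152.
Weighting by the prior gives 1/5 · 0.13333 = 0.026667, 3/5 · 0.015152 = 0.0090909, 1/5 · 0.15152 = 0.030303; these sum to 0.066061.
Dividing through by the total gives posterior P(box A | data) = 0.40367, P(box B | data) = 0.13761, P(box C | data) = 0.45872.
Averaging over the posterior, P(orange next | data) = (3/4)(0.40367) + (1)(0.13761) + (7/10)(0.45872) = 0.76147.

0.761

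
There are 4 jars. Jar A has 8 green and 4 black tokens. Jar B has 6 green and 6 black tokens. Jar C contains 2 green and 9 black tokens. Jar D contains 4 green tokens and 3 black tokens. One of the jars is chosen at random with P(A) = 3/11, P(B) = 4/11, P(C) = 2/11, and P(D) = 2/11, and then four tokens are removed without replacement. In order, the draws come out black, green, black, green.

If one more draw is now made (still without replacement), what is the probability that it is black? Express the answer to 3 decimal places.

0.422

The likelihood of the observed sequence under each hypothesis: P(data | jar A) = (4/12)(8/11)(3/10)(7/9) = 0.056566; P(data | jar B) = (6/12)(6/11)(5/10)(5/9) = 0.075758; P(data | jar C) = (9/11)(2/10)(8/9)(1/8) = 0.018182; P(data | jar D) = (3/7)(4/6)(2/5)(3/4) = 0.085714.
Weighting by the prior gives 3/11 · 0.056566 = 0.015427, 4/11 · 0.075758 = 0.027548, 2/11 · 0.018182 = 0.0033058, 2/11 · 0.085714 = 0.015584; with total 0.061865.
Dividing through by the total gives posterior P(jar A | data) = 0.24936, P(jar B | data) = 0.44529, P(jar C | data) = 0.053435, P(jar D | data) = 0.25191.
Averaging over the posterior, P(black next | data) = (1/4)(0.24936) + (1/2)(0.44529) + (1)(0.053435) + (1/3)(0.25191) = 0.42239.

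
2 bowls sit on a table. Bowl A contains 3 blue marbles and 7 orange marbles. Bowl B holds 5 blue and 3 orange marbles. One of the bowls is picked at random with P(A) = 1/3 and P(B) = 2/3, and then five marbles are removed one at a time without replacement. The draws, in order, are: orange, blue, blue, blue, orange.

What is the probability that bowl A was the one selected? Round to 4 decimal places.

0.0722

Compute the likelihood of the observed sequence for each case: P(data | bowl A) = (7/10)(3/9)(2/8)(1/7)(6/6) = 0.0083333; P(data | bowl B) = (3/8)(5/7)(4/6)(3/5)(2/4) = 0.053571.
Multiplying each by its prior: 1/3 · 0.0083333 = 0.0027778, 2/3 · 0.053571 = 0.035714; with total 0.038492.
Hence P(bowl A | data) = (0.0027778) / (0.038492) = 0.072165.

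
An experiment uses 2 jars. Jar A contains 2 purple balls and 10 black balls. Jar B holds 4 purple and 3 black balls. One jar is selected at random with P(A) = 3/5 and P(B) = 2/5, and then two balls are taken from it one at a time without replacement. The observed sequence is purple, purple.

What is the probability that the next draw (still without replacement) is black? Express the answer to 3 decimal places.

0.629

Under each hypothesis, the probability of the observed sequence is: P(data | jar A) = (2/12)(1/11) = 1/66; P(data | jar B) = (4/7)(3/6) = 2/7.
Weighting by the prior gives 3/5 · 1/66 = 1/110, 2/5 · 2/7 = 4/35; summing to 19/154.
The posterior is then P(jar A | data) = 7/95, P(jar B | data) = 88/95.
The predictive probability is P(black next | data) = (1)(7/95) + (3/5)(88/95) = 299/475.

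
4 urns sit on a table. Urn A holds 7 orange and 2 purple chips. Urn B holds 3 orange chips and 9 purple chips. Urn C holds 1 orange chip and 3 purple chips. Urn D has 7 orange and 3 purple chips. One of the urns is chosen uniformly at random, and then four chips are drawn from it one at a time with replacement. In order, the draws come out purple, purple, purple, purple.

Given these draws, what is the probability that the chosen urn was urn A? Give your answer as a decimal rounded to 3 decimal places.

0.004

For each hypothesis, P(data | H) works out to: P(data | urn A) = (2/9)(2/9)(2/9)(2/9) = 0.0024387; P(data | urn B) = (9/12)(9/12)(9/12)(9/12) = 0.31641; P(data | urn C) = (3/4)(3/4)(3/4)(3/4) = 0.31641; P(data | urn D) = (3/10)(3/10)(3/10)(3/10) = 0.0081.
The prior-weighted likelihoods are 1/4 · 0.0024387 = 0.00060966, 1/4 · 0.31641 = 0.079102, 1/4 · 0.31641 = 0.079102, 1/4 · 0.0081 = 0.002025; these sum to 0.16084.
By Bayes' rule, P(urn A | data) = (0.00060966) / (0.16084) = 0.0037905.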